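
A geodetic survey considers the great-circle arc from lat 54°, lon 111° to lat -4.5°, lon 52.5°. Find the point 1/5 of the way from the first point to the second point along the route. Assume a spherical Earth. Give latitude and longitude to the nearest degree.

Write both endpoints as unit vectors p₁, p₂ with components (cos φ cos λ, cos φ sin λ, sin φ).
The central angle between the endpoints is δ = arccos(p₁·p₂) ≈ 1.326 rad (76.0°).
Interpolate at f = 1/5 with slerp weights a = sin((1−f)δ)/sin δ ≈ 0.900, b = sin(fδ)/sin δ ≈ 0.270.
p = a·p₁ + b·p₂ ≈ (-0.026, 0.707, 0.707); φ = arcsin(p_z) ≈ 44.95°, λ = atan2(p_y, p_x) ≈ 92.07°.

≈ lat 45°, lon 92°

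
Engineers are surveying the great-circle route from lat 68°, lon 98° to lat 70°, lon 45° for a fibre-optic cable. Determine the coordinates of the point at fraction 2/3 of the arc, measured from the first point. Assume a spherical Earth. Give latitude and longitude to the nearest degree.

Convert each endpoint to a unit vector on the sphere (x = cos φ cos λ, y = cos φ sin λ, z = sin φ).
The central angle between the endpoints is δ = arccos(p₁·p₂) ≈ 0.323 rad (18.5°).
Interpolate at f = 2/3 with slerp weights a = sin((1−f)δ)/sin δ ≈ 0.339, b = sin(fδ)/sin δ ≈ 0.673.
p = a·p₁ + b·p₂ ≈ (0.145, 0.288, 0.946); φ = arcsin(p_z) ≈ 71.16°, λ = atan2(p_y, p_x) ≈ 63.28°.

≈ lat 71°, lon 63°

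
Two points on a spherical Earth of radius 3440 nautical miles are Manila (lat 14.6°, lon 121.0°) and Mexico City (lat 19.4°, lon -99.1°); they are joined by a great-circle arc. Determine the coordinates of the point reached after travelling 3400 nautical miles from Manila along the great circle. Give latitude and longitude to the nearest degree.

The haversine formula gives a central angle δ ≈ 2.233 rad (127.9°) between the endpoints. The total great-circle distance is δ·R ≈ 2.233 × 3440 ≈ 7680 nmi, so the target fraction is f = 3400/7680 ≈ 0.443.
Interpolate at f ≈ 0.443 with slerp weights a = sin((1−f)δ)/sin δ ≈ 1.200, b = sin(fδ)/sin δ ≈ 1.059.
p = a·p₁ + b·p₂ ≈ (-0.756, 0.010, 0.654); φ = arcsin(p_z) ≈ 40.86°, λ = atan2(p_y, p_x) ≈ 179.25°.

≈ lat 41°, lon 179°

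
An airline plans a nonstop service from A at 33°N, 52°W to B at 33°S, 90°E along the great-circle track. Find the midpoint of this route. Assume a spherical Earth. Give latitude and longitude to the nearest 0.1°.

Convert each endpoint to a unit vector on the sphere (x = cos φ cos λ, y = cos φ sin λ, z = sin φ).
The central angle between the endpoints is δ = arccos(p₁·p₂) ≈ 2.588 rad (148.3°).
Interpolate at f = 1/2 with slerp weights a = sin((1−f)δ)/sin δ ≈ 1.831, b = sin(fδ)/sin δ ≈ 1.831.
p = a·p₁ + b·p₂ ≈ (0.946, 0.326, 0.000); φ = arcsin(p_z) ≈ 0.00°, λ = atan2(p_y, p_x) ≈ 19.00°.

≈ 0.0°N, 19.0°E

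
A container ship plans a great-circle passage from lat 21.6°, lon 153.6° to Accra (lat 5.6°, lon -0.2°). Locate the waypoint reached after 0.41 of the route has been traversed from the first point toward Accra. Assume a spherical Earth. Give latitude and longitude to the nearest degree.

≈ lat 48°, lon 87°

Write both endpoints as unit vectors p₁, p₂ with components (cos φ cos λ, cos φ sin λ, sin φ).
The central angle between the endpoints is δ = arccos(p₁·p₂) ≈ 2.489 rad (142.6°).
Interpolate at f = 0.41 with slerp weights a = sin((1−f)δ)/sin δ ≈ 1.638, b = sin(fδ)/sin δ ≈ 1.403.
p = a·p₁ + b·p₂ ≈ (0.033, 0.672, 0.740); φ = arcsin(p_z) ≈ 47.71°, λ = atan2(p_y, p_x) ≈ 87.23°.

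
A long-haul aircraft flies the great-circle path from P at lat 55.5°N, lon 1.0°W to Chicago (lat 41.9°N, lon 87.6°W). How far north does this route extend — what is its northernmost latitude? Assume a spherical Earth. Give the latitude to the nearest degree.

≈ 59°N

The great circle lies in the plane with unit normal n̂ = (p₁ × p₂)/|p₁ × p₂|.
Here n̂_z ≈ -0.515; the vertex latitude is φ_max = arccos|n̂_z| ≈ 59.0°.
Check via Clairaut: cos φ_max = |cos φ₁| · sin C = cos(55.5°)·sin(65.3°) ≈ 0.515, again giving ≈ 59.0°.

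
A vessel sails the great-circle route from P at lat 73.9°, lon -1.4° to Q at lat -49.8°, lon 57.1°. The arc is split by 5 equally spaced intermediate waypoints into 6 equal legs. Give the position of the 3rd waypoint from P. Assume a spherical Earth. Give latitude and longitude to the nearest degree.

≈ lat 13°, lon 40°

Convert each endpoint to a unit vector on the sphere (x = cos φ cos λ, y = cos φ sin λ, z = sin φ).
The central angle between the endpoints is δ = arccos(p₁·p₂) ≈ 2.266 rad (129.8°).
Interpolate at f = 3/6 with slerp weights a = sin((1−f)δ)/sin δ ≈ 1.179, b = sin(fδ)/sin δ ≈ 1.179.
p = a·p₁ + b·p₂ ≈ (0.740, 0.631, 0.232); φ = arcsin(p_z) ≈ 13.43°, λ = atan2(p_y, p_x) ≈ 40.44°.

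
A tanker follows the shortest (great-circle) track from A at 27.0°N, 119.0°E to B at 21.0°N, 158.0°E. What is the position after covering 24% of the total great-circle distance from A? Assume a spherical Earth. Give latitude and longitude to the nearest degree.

≈ 27°N, 129°E

Write both endpoints as unit vectors p₁, p₂ with components (cos φ cos λ, cos φ sin λ, sin φ).
The central angle between the endpoints is δ = arccos(p₁·p₂) ≈ 0.628 rad (36.0°).
Interpolate at f = 0.24 with slerp weights a = sin((1−f)δ)/sin δ ≈ 0.782, b = sin(fδ)/sin δ ≈ 0.256.
p = a·p₁ + b·p₂ ≈ (-0.559, 0.699, 0.447); φ = arcsin(p_z) ≈ 26.52°, λ = atan2(p_y, p_x) ≈ 128.66°.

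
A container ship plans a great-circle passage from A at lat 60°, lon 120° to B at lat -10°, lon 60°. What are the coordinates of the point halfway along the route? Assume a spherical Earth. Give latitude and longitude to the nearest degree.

≈ lat 28°, lon 79°

Write both endpoints as unit vectors p₁, p₂ with components (cos φ cos λ, cos φ sin λ, sin φ).
The central angle between the endpoints is δ = arccos(p₁·p₂) ≈ 1.475 rad (84.5°).
Interpolate at f = 1/2 with slerp weights a = sin((1−f)δ)/sin δ ≈ 0.675, b = sin(fδ)/sin δ ≈ 0.675.
p = a·p₁ + b·p₂ ≈ (0.164, 0.869, 0.468); φ = arcsin(p_z) ≈ 27.88°, λ = atan2(p_y, p_x) ≈ 79.32°.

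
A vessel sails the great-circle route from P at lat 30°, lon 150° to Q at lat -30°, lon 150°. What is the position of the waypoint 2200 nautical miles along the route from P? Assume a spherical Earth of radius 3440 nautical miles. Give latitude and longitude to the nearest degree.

The haversine formula gives a central angle δ ≈ 1.047 rad (60.0°) between the endpoints. The total great-circle distance is δ·R ≈ 1.047 × 3440 ≈ 3602 nmi, so the target fraction is f = 2200/3602 ≈ 0.611.
Interpolate at f ≈ 0.611 with slerp weights a = sin((1−f)δ)/sin δ ≈ 0.458, b = sin(fδ)/sin δ ≈ 0.689.
p = a·p₁ + b·p₂ ≈ (-0.860, 0.497, -0.116); φ = arcsin(p_z) ≈ -6.64°, λ = atan2(p_y, p_x) ≈ 150.00°.

≈ lat -7°, lon 150°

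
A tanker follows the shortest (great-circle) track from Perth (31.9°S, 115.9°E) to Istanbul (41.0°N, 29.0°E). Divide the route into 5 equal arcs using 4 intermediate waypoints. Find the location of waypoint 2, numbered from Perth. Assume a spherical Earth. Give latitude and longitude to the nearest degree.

≈ (2°S, 83°E)

From cos δ = sin φ₁ sin φ₂ + cos φ₁ cos φ₂ cos Δλ, the central angle is δ ≈ 1.888 rad (108.2°).
Interpolate at f = 2/5 with slerp weights a = sin((1−f)δ)/sin δ ≈ 0.953, b = sin(fδ)/sin δ ≈ 0.721.
p = a·p₁ + b·p₂ ≈ (0.123, 0.992, -0.030); φ = arcsin(p_z) ≈ -1.74°, λ = atan2(p_y, p_x) ≈ 82.95°.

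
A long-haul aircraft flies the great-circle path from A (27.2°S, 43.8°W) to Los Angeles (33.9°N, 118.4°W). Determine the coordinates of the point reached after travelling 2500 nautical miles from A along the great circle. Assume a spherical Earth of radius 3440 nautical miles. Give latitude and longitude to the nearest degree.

The haversine formula gives a central angle δ ≈ 1.630 rad (93.4°) between the endpoints. The total great-circle distance is δ·R ≈ 1.630 × 3440 ≈ 5606 nmi, so the target fraction is f = 2500/5606 ≈ 0.446.
Interpolate at f ≈ 0.446 with slerp weights a = sin((1−f)δ)/sin δ ≈ 0.787, b = sin(fδ)/sin δ ≈ 0.666.
p = a·p₁ + b·p₂ ≈ (0.242, -0.970, 0.012); φ = arcsin(p_z) ≈ 0.67°, λ = atan2(p_y, p_x) ≈ -75.98°.

≈ (1°N, 76°W)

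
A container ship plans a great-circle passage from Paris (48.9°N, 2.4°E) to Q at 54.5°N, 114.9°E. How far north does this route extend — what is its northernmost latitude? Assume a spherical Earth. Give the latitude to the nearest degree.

The great circle lies in the plane with unit normal n̂ = (p₁ × p₂)/|p₁ × p₂|.
Here n̂_z ≈ +0.399; the vertex latitude is φ_max = arccos|n̂_z| ≈ 66.5°.

≈ 66°N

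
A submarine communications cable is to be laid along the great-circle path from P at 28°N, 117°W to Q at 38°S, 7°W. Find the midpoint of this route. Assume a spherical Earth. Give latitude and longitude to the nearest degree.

From cos δ = sin φ₁ sin φ₂ + cos φ₁ cos φ₂ cos Δλ, the central angle is δ ≈ 2.126 rad (121.8°).
Interpolate at f = 1/2 with slerp weights a = sin((1−f)δ)/sin δ ≈ 1.028, b = sin(fδ)/sin δ ≈ 1.028.
p = a·p₁ + b·p₂ ≈ (0.392, -0.908, -0.150); φ = arcsin(p_z) ≈ -8.64°, λ = atan2(p_y, p_x) ≈ -66.64°.

≈ 9°S, 67°W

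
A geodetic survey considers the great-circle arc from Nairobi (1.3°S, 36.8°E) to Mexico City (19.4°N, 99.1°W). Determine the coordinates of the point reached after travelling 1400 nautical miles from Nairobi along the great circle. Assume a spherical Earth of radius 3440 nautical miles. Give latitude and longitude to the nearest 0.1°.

≈ (8.7°N, 15.7°E)

Convert each endpoint to a unit vector on the sphere (x = cos φ cos λ, y = cos φ sin λ, z = sin φ).
The central angle between the endpoints is δ = arccos(p₁·p₂) ≈ 2.325 rad (133.2°). The total great-circle distance is δ·R ≈ 2.325 × 3440 ≈ 7998 nmi, so the target fraction is f = 1400/7998 ≈ 0.175.
Interpolate at f ≈ 0.175 with slerp weights a = sin((1−f)δ)/sin δ ≈ 1.290, b = sin(fδ)/sin δ ≈ 0.543.
p = a·p₁ + b·p₂ ≈ (0.952, 0.267, 0.151); φ = arcsin(p_z) ≈ 8.69°, λ = atan2(p_y, p_x) ≈ 15.66°.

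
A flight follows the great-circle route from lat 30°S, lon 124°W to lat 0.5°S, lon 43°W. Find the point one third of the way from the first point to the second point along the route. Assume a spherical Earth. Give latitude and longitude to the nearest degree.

Convert each endpoint to a unit vector on the sphere (x = cos φ cos λ, y = cos φ sin λ, z = sin φ).
The central angle between the endpoints is δ = arccos(p₁·p₂) ≈ 1.431 rad (82.0°).
Interpolate at f = 1/3 with slerp weights a = sin((1−f)δ)/sin δ ≈ 0.824, b = sin(fδ)/sin δ ≈ 0.464.
p = a·p₁ + b·p₂ ≈ (-0.060, -0.907, -0.416); φ = arcsin(p_z) ≈ -24.57°, λ = atan2(p_y, p_x) ≈ -93.78°.

≈ lat 25°S, lon 94°W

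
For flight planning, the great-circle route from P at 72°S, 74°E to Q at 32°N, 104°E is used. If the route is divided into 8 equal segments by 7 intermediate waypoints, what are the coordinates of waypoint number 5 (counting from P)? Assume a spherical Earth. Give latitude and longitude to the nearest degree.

Convert each endpoint to a unit vector on the sphere (x = cos φ cos λ, y = cos φ sin λ, z = sin φ).
The central angle between the endpoints is δ = arccos(p₁·p₂) ≈ 1.851 rad (106.1°).
Interpolate at f = 5/8 with slerp weights a = sin((1−f)δ)/sin δ ≈ 0.666, b = sin(fδ)/sin δ ≈ 0.953.
p = a·p₁ + b·p₂ ≈ (-0.139, 0.982, -0.128); φ = arcsin(p_z) ≈ -7.37°, λ = atan2(p_y, p_x) ≈ 98.04°.

≈ 7°S, 98°E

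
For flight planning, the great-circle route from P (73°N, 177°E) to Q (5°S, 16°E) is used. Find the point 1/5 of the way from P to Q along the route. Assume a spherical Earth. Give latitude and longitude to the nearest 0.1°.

≈ (81.5°N, 59.6°E)

The haversine formula gives a central angle δ ≈ 1.938 rad (111.0°) between the endpoints.
Interpolate at f = 1/5 with slerp weights a = sin((1−f)δ)/sin δ ≈ 1.071, b = sin(fδ)/sin δ ≈ 0.405.
p = a·p₁ + b·p₂ ≈ (0.075, 0.128, 0.989); φ = arcsin(p_z) ≈ 81.49°, λ = atan2(p_y, p_x) ≈ 59.56°.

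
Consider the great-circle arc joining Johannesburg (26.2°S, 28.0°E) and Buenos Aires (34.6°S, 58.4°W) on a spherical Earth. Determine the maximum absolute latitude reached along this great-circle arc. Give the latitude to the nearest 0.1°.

The great circle lies in the plane with unit normal n̂ = (p₁ × p₂)/|p₁ × p₂|.
Here n̂_z ≈ -0.772; the vertex latitude is φ_max = arccos|n̂_z| ≈ 39.5°.
Check via Clairaut: cos φ_max = |cos φ₁| · sin C = cos(26.2°)·sin(120.6°) ≈ 0.772, again giving ≈ 39.5°.

≈ 39.5°S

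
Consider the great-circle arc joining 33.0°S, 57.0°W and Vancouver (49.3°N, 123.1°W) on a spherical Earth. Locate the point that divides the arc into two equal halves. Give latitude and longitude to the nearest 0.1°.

≈ 9.7°N, 85.4°W

The haversine formula gives a central angle δ ≈ 1.763 rad (101.0°) between the endpoints.
Interpolate at f = 1/2 with slerp weights a = sin((1−f)δ)/sin δ ≈ 0.786, b = sin(fδ)/sin δ ≈ 0.786.
p = a·p₁ + b·p₂ ≈ (0.079, -0.983, 0.168); φ = arcsin(p_z) ≈ 9.66°, λ = atan2(p_y, p_x) ≈ -85.39°.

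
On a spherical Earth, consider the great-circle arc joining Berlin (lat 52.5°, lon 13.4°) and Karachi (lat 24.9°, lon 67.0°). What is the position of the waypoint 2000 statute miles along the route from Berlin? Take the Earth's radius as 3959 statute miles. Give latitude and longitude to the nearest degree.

The haversine formula gives a central angle δ ≈ 0.848 rad (48.6°) between the endpoints. The total great-circle distance is δ·R ≈ 0.848 × 3959 ≈ 3356 mi, so the target fraction is f = 2000/3356 ≈ 0.596.
Interpolate at f ≈ 0.596 with slerp weights a = sin((1−f)δ)/sin δ ≈ 0.448, b = sin(fδ)/sin δ ≈ 0.645.
p = a·p₁ + b·p₂ ≈ (0.494, 0.602, 0.627); φ = arcsin(p_z) ≈ 38.84°, λ = atan2(p_y, p_x) ≈ 50.63°.

≈ lat 39°, lon 51°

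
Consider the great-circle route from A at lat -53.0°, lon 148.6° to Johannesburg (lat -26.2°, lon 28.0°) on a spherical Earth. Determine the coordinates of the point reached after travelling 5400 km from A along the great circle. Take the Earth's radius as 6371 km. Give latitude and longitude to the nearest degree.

≈ lat -54°, lon 61°

Convert each endpoint to a unit vector on the sphere (x = cos φ cos λ, y = cos φ sin λ, z = sin φ).
The central angle between the endpoints is δ = arccos(p₁·p₂) ≈ 1.493 rad (85.5°). The total great-circle distance is δ·R ≈ 1.493 × 6371 ≈ 9512 km, so the target fraction is f = 5400/9512 ≈ 0.568.
Interpolate at f ≈ 0.568 with slerp weights a = sin((1−f)δ)/sin δ ≈ 0.603, b = sin(fδ)/sin δ ≈ 0.752.
p = a·p₁ + b·p₂ ≈ (0.286, 0.506, -0.814); φ = arcsin(p_z) ≈ -54.47°, λ = atan2(p_y, p_x) ≈ 60.54°.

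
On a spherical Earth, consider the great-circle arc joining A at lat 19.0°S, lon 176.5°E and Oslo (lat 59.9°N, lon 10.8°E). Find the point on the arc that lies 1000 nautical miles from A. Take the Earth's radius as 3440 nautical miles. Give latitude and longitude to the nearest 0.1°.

From cos δ = sin φ₁ sin φ₂ + cos φ₁ cos φ₂ cos Δλ, the central angle is δ ≈ 2.406 rad (137.8°). The total great-circle distance is δ·R ≈ 2.406 × 3440 ≈ 8275 nmi, so the target fraction is f = 1000/8275 ≈ 0.121.
Interpolate at f ≈ 0.121 with slerp weights a = sin((1−f)δ)/sin δ ≈ 1.274, b = sin(fδ)/sin δ ≈ 0.427.
p = a·p₁ + b·p₂ ≈ (-0.992, 0.114, -0.046); φ = arcsin(p_z) ≈ -2.61°, λ = atan2(p_y, p_x) ≈ 173.47°.

≈ lat 2.6°S, lon 173.5°E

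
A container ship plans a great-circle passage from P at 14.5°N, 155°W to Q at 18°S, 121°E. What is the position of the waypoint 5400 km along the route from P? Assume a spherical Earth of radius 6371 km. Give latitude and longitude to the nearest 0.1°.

Write both endpoints as unit vectors p₁, p₂ with components (cos φ cos λ, cos φ sin λ, sin φ).
The central angle between the endpoints is δ = arccos(p₁·p₂) ≈ 1.552 rad (88.9°). The total great-circle distance is δ·R ≈ 1.552 × 6371 ≈ 9887 km, so the target fraction is f = 5400/9887 ≈ 0.546.
Interpolate at f ≈ 0.546 with slerp weights a = sin((1−f)δ)/sin δ ≈ 0.648, b = sin(fδ)/sin δ ≈ 0.750.
p = a·p₁ + b·p₂ ≈ (-0.936, 0.346, -0.070); φ = arcsin(p_z) ≈ -3.99°, λ = atan2(p_y, p_x) ≈ 159.69°.

≈ 4.0°S, 159.7°E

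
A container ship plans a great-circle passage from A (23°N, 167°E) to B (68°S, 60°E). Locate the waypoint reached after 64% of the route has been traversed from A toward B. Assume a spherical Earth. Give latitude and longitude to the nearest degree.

≈ (46°S, 133°E)

Convert each endpoint to a unit vector on the sphere (x = cos φ cos λ, y = cos φ sin λ, z = sin φ).
The central angle between the endpoints is δ = arccos(p₁·p₂) ≈ 2.052 rad (117.6°).
Interpolate at f = 0.64 with slerp weights a = sin((1−f)δ)/sin δ ≈ 0.760, b = sin(fδ)/sin δ ≈ 1.091.
p = a·p₁ + b·p₂ ≈ (-0.477, 0.511, -0.715); φ = arcsin(p_z) ≈ -45.63°, λ = atan2(p_y, p_x) ≈ 133.02°.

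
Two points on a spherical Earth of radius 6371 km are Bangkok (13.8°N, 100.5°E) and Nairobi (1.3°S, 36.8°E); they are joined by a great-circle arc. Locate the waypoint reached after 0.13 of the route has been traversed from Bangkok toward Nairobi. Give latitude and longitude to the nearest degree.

≈ (12°N, 92°E)

The haversine formula gives a central angle δ ≈ 1.132 rad (64.9°) between the endpoints.
Interpolate at f = 0.13 with slerp weights a = sin((1−f)δ)/sin δ ≈ 0.920, b = sin(fδ)/sin δ ≈ 0.162.
p = a·p₁ + b·p₂ ≈ (-0.033, 0.976, 0.216); φ = arcsin(p_z) ≈ 12.47°, λ = atan2(p_y, p_x) ≈ 91.95°.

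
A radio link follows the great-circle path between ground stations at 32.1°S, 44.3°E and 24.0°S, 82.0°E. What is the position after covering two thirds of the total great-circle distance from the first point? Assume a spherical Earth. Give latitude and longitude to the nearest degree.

≈ 28°S, 70°E

Convert each endpoint to a unit vector on the sphere (x = cos φ cos λ, y = cos φ sin λ, z = sin φ).
The central angle between the endpoints is δ = arccos(p₁·p₂) ≈ 0.594 rad (34.1°).
Interpolate at f = 2/3 with slerp weights a = sin((1−f)δ)/sin δ ≈ 0.351, b = sin(fδ)/sin δ ≈ 0.689.
p = a·p₁ + b·p₂ ≈ (0.301, 0.831, -0.467); φ = arcsin(p_z) ≈ -27.85°, λ = atan2(p_y, p_x) ≈ 70.12°.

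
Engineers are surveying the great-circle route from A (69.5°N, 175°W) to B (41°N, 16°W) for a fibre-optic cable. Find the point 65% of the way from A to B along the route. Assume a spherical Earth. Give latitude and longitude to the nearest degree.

Write both endpoints as unit vectors p₁, p₂ with components (cos φ cos λ, cos φ sin λ, sin φ).
The central angle between the endpoints is δ = arccos(p₁·p₂) ≈ 1.194 rad (68.4°).
Interpolate at f = 0.65 with slerp weights a = sin((1−f)δ)/sin δ ≈ 0.436, b = sin(fδ)/sin δ ≈ 0.753.
p = a·p₁ + b·p₂ ≈ (0.394, -0.170, 0.903); φ = arcsin(p_z) ≈ 64.57°, λ = atan2(p_y, p_x) ≈ -23.33°.

≈ (65°N, 23°W)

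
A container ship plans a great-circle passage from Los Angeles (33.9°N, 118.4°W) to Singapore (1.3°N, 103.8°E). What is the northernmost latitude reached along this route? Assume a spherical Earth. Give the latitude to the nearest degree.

The great circle lies in the plane with unit normal n̂ = (p₁ × p₂)/|p₁ × p₂|.
Here n̂_z ≈ -0.698; the vertex latitude is φ_max = arccos|n̂_z| ≈ 45.7°.

≈ 46°N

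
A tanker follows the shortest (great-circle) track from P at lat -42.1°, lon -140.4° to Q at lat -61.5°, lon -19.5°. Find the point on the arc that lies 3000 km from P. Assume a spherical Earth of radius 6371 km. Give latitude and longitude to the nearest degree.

≈ lat -64°, lon -113°

The haversine formula gives a central angle δ ≈ 1.151 rad (66.0°) between the endpoints. The total great-circle distance is δ·R ≈ 1.151 × 6371 ≈ 7334 km, so the target fraction is f = 3000/7334 ≈ 0.409.
Interpolate at f ≈ 0.409 with slerp weights a = sin((1−f)δ)/sin δ ≈ 0.689, b = sin(fδ)/sin δ ≈ 0.497.
p = a·p₁ + b·p₂ ≈ (-0.170, -0.405, -0.898); φ = arcsin(p_z) ≈ -63.94°, λ = atan2(p_y, p_x) ≈ -112.82°.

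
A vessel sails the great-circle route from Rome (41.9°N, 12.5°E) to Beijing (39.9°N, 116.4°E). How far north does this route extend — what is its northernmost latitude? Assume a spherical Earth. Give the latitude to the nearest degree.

The great circle lies in the plane with unit normal n̂ = (p₁ × p₂)/|p₁ × p₂|.
Here n̂_z ≈ +0.579; the vertex latitude is φ_max = arccos|n̂_z| ≈ 54.6°.
Check via Clairaut: cos φ_max = |cos φ₁| · sin C = cos(41.9°)·sin(51.1°) ≈ 0.579, again giving ≈ 54.6°.

≈ 55°N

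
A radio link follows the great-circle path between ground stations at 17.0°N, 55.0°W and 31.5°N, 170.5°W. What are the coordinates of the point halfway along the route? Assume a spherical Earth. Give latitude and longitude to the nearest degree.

≈ 40°N, 108°W

Write both endpoints as unit vectors p₁, p₂ with components (cos φ cos λ, cos φ sin λ, sin φ).
The central angle between the endpoints is δ = arccos(p₁·p₂) ≈ 1.770 rad (101.4°).
Interpolate at f = 1/2 with slerp weights a = sin((1−f)δ)/sin δ ≈ 0.790, b = sin(fδ)/sin δ ≈ 0.790.
p = a·p₁ + b·p₂ ≈ (-0.231, -0.730, 0.644); φ = arcsin(p_z) ≈ 40.05°, λ = atan2(p_y, p_x) ≈ -107.56°.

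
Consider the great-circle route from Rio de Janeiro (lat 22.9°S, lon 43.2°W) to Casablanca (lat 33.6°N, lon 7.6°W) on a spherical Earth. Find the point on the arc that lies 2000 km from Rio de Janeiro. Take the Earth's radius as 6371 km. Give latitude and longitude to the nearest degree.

≈ lat 7°S, lon 34°W

Convert each endpoint to a unit vector on the sphere (x = cos φ cos λ, y = cos φ sin λ, z = sin φ).
The central angle between the endpoints is δ = arccos(p₁·p₂) ≈ 1.150 rad (65.9°). The total great-circle distance is δ·R ≈ 1.150 × 6371 ≈ 7326 km, so the target fraction is f = 2000/7326 ≈ 0.273.
Interpolate at f ≈ 0.273 with slerp weights a = sin((1−f)δ)/sin δ ≈ 0.813, b = sin(fδ)/sin δ ≈ 0.338.
p = a·p₁ + b·p₂ ≈ (0.825, -0.550, -0.129); φ = arcsin(p_z) ≈ -7.42°, λ = atan2(p_y, p_x) ≈ -33.68°.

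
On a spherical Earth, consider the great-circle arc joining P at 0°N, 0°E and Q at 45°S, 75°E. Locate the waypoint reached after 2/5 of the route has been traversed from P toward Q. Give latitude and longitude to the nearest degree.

≈ 22°S, 23°E

From cos δ = sin φ₁ sin φ₂ + cos φ₁ cos φ₂ cos Δλ, the central angle is δ ≈ 1.387 rad (79.5°).
Interpolate at f = 2/5 with slerp weights a = sin((1−f)δ)/sin δ ≈ 0.752, b = sin(fδ)/sin δ ≈ 0.536.
p = a·p₁ + b·p₂ ≈ (0.850, 0.366, -0.379); φ = arcsin(p_z) ≈ -22.26°, λ = atan2(p_y, p_x) ≈ 23.29°.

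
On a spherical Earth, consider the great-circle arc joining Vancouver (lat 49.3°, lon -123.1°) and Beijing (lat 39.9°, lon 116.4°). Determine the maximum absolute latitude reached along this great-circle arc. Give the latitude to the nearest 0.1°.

The great circle lies in the plane with unit normal n̂ = (p₁ × p₂)/|p₁ × p₂|.
Here n̂_z ≈ -0.443; the vertex latitude is φ_max = arccos|n̂_z| ≈ 63.7°.
Check via Clairaut: cos φ_max = |cos φ₁| · sin C = cos(49.3°)·sin(42.8°) ≈ 0.443, again giving ≈ 63.7°.

≈ 63.7°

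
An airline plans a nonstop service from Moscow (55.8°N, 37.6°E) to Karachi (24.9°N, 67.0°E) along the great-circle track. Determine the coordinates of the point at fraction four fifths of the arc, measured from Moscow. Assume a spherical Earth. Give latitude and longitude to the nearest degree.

Convert each endpoint to a unit vector on the sphere (x = cos φ cos λ, y = cos φ sin λ, z = sin φ).
The central angle between the endpoints is δ = arccos(p₁·p₂) ≈ 0.656 rad (37.6°).
Interpolate at f = 4/5 with slerp weights a = sin((1−f)δ)/sin δ ≈ 0.214, b = sin(fδ)/sin δ ≈ 0.821.
p = a·p₁ + b·p₂ ≈ (0.387, 0.759, 0.523); φ = arcsin(p_z) ≈ 31.55°, λ = atan2(p_y, p_x) ≈ 63.02°.

≈ 32°N, 63°E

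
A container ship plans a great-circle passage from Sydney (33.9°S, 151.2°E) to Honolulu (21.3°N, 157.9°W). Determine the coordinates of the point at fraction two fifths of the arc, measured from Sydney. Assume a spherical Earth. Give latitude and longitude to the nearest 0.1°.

The haversine formula gives a central angle δ ≈ 1.282 rad (73.4°) between the endpoints.
Interpolate at f = 2/5 with slerp weights a = sin((1−f)δ)/sin δ ≈ 0.726, b = sin(fδ)/sin δ ≈ 0.512.
p = a·p₁ + b·p₂ ≈ (-0.969, 0.111, -0.219); φ = arcsin(p_z) ≈ -12.64°, λ = atan2(p_y, p_x) ≈ 173.48°.

≈ 12.6°S, 173.5°E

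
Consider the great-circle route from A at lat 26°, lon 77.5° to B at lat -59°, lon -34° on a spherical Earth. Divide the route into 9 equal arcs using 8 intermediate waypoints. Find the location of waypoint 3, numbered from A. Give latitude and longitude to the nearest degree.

≈ lat -9°, lon 55°

The haversine formula gives a central angle δ ≈ 2.148 rad (123.1°) between the endpoints.
Interpolate at f = 3/9 with slerp weights a = sin((1−f)δ)/sin δ ≈ 1.182, b = sin(fδ)/sin δ ≈ 0.783.
p = a·p₁ + b·p₂ ≈ (0.564, 0.811, -0.153); φ = arcsin(p_z) ≈ -8.81°, λ = atan2(p_y, p_x) ≈ 55.18°.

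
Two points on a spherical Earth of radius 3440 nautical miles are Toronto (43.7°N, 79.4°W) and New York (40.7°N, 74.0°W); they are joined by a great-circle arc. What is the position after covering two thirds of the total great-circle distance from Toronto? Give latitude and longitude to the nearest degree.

≈ (42°N, 76°W)

The haversine formula gives a central angle δ ≈ 0.087 rad (5.0°) between the endpoints.
Interpolate at f = 2/3 with slerp weights a = sin((1−f)δ)/sin δ ≈ 0.334, b = sin(fδ)/sin δ ≈ 0.667.
p = a·p₁ + b·p₂ ≈ (0.184, -0.723, 0.666); φ = arcsin(p_z) ≈ 41.73°, λ = atan2(p_y, p_x) ≈ -75.74°.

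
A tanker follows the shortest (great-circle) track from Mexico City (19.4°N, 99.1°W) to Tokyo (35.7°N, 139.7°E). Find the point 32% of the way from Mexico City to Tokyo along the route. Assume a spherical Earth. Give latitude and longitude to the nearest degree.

The haversine formula gives a central angle δ ≈ 1.775 rad (101.7°) between the endpoints.
Interpolate at f = 0.32 with slerp weights a = sin((1−f)δ)/sin δ ≈ 0.954, b = sin(fδ)/sin δ ≈ 0.549.
p = a·p₁ + b·p₂ ≈ (-0.483, -0.600, 0.638); φ = arcsin(p_z) ≈ 39.62°, λ = atan2(p_y, p_x) ≈ -128.80°.

≈ 40°N, 129°W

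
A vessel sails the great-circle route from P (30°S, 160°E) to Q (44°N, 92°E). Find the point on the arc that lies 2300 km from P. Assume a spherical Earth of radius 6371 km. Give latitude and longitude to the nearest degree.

≈ (14°S, 146°E)

Convert each endpoint to a unit vector on the sphere (x = cos φ cos λ, y = cos φ sin λ, z = sin φ).
The central angle between the endpoints is δ = arccos(p₁·p₂) ≈ 1.685 rad (96.5°). The total great-circle distance is δ·R ≈ 1.685 × 6371 ≈ 10735 km, so the target fraction is f = 2300/10735 ≈ 0.214.
Interpolate at f ≈ 0.214 with slerp weights a = sin((1−f)δ)/sin δ ≈ 0.976, b = sin(fδ)/sin δ ≈ 0.356.
p = a·p₁ + b·p₂ ≈ (-0.803, 0.545, -0.241); φ = arcsin(p_z) ≈ -13.95°, λ = atan2(p_y, p_x) ≈ 145.86°.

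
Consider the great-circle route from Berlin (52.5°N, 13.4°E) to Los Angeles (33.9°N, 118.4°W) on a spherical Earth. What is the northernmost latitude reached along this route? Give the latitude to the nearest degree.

≈ 68°N

The great circle lies in the plane with unit normal n̂ = (p₁ × p₂)/|p₁ × p₂|.
Here n̂_z ≈ -0.379; the vertex latitude is φ_max = arccos|n̂_z| ≈ 67.7°.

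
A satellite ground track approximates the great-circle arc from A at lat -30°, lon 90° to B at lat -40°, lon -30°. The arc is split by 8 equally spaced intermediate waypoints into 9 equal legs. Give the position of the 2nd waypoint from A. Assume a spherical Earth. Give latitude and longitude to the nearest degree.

≈ lat -44°, lon 72°

Write both endpoints as unit vectors p₁, p₂ with components (cos φ cos λ, cos φ sin λ, sin φ).
The central angle between the endpoints is δ = arccos(p₁·p₂) ≈ 1.581 rad (90.6°).
Interpolate at f = 2/9 with slerp weights a = sin((1−f)δ)/sin δ ≈ 0.942, b = sin(fδ)/sin δ ≈ 0.344.
p = a·p₁ + b·p₂ ≈ (0.228, 0.684, -0.692); φ = arcsin(p_z) ≈ -43.83°, λ = atan2(p_y, p_x) ≈ 71.55°.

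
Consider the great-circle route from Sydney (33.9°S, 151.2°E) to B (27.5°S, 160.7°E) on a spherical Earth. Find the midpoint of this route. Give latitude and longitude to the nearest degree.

≈ (31°S, 156°E)

Write both endpoints as unit vectors p₁, p₂ with components (cos φ cos λ, cos φ sin λ, sin φ).
The central angle between the endpoints is δ = arccos(p₁·p₂) ≈ 0.181 rad (10.4°).
Interpolate at f = 1/2 with slerp weights a = sin((1−f)δ)/sin δ ≈ 0.502, b = sin(fδ)/sin δ ≈ 0.502.
p = a·p₁ + b·p₂ ≈ (-0.785, 0.348, -0.512); φ = arcsin(p_z) ≈ -30.79°, λ = atan2(p_y, p_x) ≈ 156.11°.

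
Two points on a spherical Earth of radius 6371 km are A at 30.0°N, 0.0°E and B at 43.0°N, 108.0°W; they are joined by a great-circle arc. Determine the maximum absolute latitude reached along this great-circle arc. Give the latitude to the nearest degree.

≈ 52°N

The great circle lies in the plane with unit normal n̂ = (p₁ × p₂)/|p₁ × p₂|.
Here n̂_z ≈ -0.609; the vertex latitude is φ_max = arccos|n̂_z| ≈ 52.5°.
Check via Clairaut: cos φ_max = |cos φ₁| · sin C = cos(30.0°)·sin(44.7°) ≈ 0.609, again giving ≈ 52.5°.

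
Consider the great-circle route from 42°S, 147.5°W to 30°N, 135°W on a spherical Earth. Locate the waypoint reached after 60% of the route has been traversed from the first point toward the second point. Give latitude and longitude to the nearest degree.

The haversine formula gives a central angle δ ≈ 1.273 rad (72.9°) between the endpoints.
Interpolate at f = 0.60 with slerp weights a = sin((1−f)δ)/sin δ ≈ 0.510, b = sin(fδ)/sin δ ≈ 0.723.
p = a·p₁ + b·p₂ ≈ (-0.763, -0.647, 0.021); φ = arcsin(p_z) ≈ 1.18°, λ = atan2(p_y, p_x) ≈ -139.70°.

≈ 1°N, 140°W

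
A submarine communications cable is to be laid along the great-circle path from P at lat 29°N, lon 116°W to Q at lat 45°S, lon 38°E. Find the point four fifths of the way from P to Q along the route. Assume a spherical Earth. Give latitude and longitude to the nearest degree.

≈ lat 52°S, lon 8°W

Convert each endpoint to a unit vector on the sphere (x = cos φ cos λ, y = cos φ sin λ, z = sin φ).
The central angle between the endpoints is δ = arccos(p₁·p₂) ≈ 2.688 rad (154.0°).
Interpolate at f = 4/5 with slerp weights a = sin((1−f)δ)/sin δ ≈ 1.167, b = sin(fδ)/sin δ ≈ 1.908.
p = a·p₁ + b·p₂ ≈ (0.616, -0.087, -0.783); φ = arcsin(p_z) ≈ -51.56°, λ = atan2(p_y, p_x) ≈ -8.04°.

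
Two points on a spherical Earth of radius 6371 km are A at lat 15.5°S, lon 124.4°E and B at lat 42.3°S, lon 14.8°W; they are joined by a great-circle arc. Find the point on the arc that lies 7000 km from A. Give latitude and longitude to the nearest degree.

The haversine formula gives a central angle δ ≈ 1.939 rad (111.1°) between the endpoints. The total great-circle distance is δ·R ≈ 1.939 × 6371 ≈ 12352 km, so the target fraction is f = 7000/12352 ≈ 0.567.
Interpolate at f ≈ 0.567 with slerp weights a = sin((1−f)δ)/sin δ ≈ 0.798, b = sin(fδ)/sin δ ≈ 0.955.
p = a·p₁ + b·p₂ ≈ (0.248, 0.454, -0.856); φ = arcsin(p_z) ≈ -58.83°, λ = atan2(p_y, p_x) ≈ 61.36°.

≈ lat 59°S, lon 61°E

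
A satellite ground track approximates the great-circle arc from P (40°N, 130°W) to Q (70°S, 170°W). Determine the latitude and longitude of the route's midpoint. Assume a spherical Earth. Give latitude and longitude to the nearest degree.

≈ (16°S, 142°W)

Convert each endpoint to a unit vector on the sphere (x = cos φ cos λ, y = cos φ sin λ, z = sin φ).
The central angle between the endpoints is δ = arccos(p₁·p₂) ≈ 1.986 rad (113.8°).
Interpolate at f = 1/2 with slerp weights a = sin((1−f)δ)/sin δ ≈ 0.915, b = sin(fδ)/sin δ ≈ 0.915.
p = a·p₁ + b·p₂ ≈ (-0.759, -0.592, -0.272); φ = arcsin(p_z) ≈ -15.77°, λ = atan2(p_y, p_x) ≈ -142.07°.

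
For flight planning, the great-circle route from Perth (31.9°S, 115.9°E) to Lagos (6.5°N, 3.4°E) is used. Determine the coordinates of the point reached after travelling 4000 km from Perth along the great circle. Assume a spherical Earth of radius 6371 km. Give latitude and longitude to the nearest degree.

Write both endpoints as unit vectors p₁, p₂ with components (cos φ cos λ, cos φ sin λ, sin φ).
The central angle between the endpoints is δ = arccos(p₁·p₂) ≈ 1.963 rad (112.5°). The total great-circle distance is δ·R ≈ 1.963 × 6371 ≈ 12509 km, so the target fraction is f = 4000/12509 ≈ 0.320.
Interpolate at f ≈ 0.320 with slerp weights a = sin((1−f)δ)/sin δ ≈ 1.053, b = sin(fδ)/sin δ ≈ 0.636.
p = a·p₁ + b·p₂ ≈ (0.240, 0.841, -0.484); φ = arcsin(p_z) ≈ -28.96°, λ = atan2(p_y, p_x) ≈ 74.06°.

≈ 29°S, 74°E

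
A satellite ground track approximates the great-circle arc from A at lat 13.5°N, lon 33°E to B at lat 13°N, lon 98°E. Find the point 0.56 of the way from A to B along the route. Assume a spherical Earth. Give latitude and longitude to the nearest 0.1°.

From cos δ = sin φ₁ sin φ₂ + cos φ₁ cos φ₂ cos Δλ, the central angle is δ ≈ 1.101 rad (63.1°).
Interpolate at f = 0.56 with slerp weights a = sin((1−f)δ)/sin δ ≈ 0.522, b = sin(fδ)/sin δ ≈ 0.648.
p = a·p₁ + b·p₂ ≈ (0.338, 0.902, 0.268); φ = arcsin(p_z) ≈ 15.53°, λ = atan2(p_y, p_x) ≈ 69.47°.

≈ lat 15.5°N, lon 69.5°E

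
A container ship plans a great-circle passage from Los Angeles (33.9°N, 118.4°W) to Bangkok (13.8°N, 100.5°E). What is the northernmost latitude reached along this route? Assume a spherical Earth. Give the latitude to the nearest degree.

≈ 54°N

The great circle lies in the plane with unit normal n̂ = (p₁ × p₂)/|p₁ × p₂|.
Here n̂_z ≈ -0.582; the vertex latitude is φ_max = arccos|n̂_z| ≈ 54.4°.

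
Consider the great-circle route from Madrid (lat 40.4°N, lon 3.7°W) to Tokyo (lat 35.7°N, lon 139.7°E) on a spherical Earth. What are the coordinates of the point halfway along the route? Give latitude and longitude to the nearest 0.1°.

≈ lat 68.0°N, lon 73.5°E

Write both endpoints as unit vectors p₁, p₂ with components (cos φ cos λ, cos φ sin λ, sin φ).
The central angle between the endpoints is δ = arccos(p₁·p₂) ≈ 1.689 rad (96.8°).
Interpolate at f = 1/2 with slerp weights a = sin((1−f)δ)/sin δ ≈ 0.753, b = sin(fδ)/sin δ ≈ 0.753.
p = a·p₁ + b·p₂ ≈ (0.106, 0.359, 0.927); φ = arcsin(p_z) ≈ 68.05°, λ = atan2(p_y, p_x) ≈ 73.55°.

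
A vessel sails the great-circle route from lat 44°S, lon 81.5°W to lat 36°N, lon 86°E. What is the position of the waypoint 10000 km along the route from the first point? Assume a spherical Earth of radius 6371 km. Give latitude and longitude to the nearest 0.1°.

The haversine formula gives a central angle δ ≈ 2.924 rad (167.5°) between the endpoints. The total great-circle distance is δ·R ≈ 2.924 × 6371 ≈ 18630 km, so the target fraction is f = 10000/18630 ≈ 0.537.
Interpolate at f ≈ 0.537 with slerp weights a = sin((1−f)δ)/sin δ ≈ 4.529, b = sin(fδ)/sin δ ≈ 4.637.
p = a·p₁ + b·p₂ ≈ (0.743, 0.520, -0.421); φ = arcsin(p_z) ≈ -24.88°, λ = atan2(p_y, p_x) ≈ 34.98°.

≈ lat 24.9°S, lon 35.0°E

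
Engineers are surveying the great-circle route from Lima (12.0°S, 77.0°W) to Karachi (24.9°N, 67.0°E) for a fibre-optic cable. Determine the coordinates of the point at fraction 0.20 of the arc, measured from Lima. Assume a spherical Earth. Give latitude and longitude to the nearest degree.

Write both endpoints as unit vectors p₁, p₂ with components (cos φ cos λ, cos φ sin λ, sin φ).
The central angle between the endpoints is δ = arccos(p₁·p₂) ≈ 2.507 rad (143.6°).
Interpolate at f = 0.20 with slerp weights a = sin((1−f)δ)/sin δ ≈ 1.530, b = sin(fδ)/sin δ ≈ 0.811.
p = a·p₁ + b·p₂ ≈ (0.624, -0.781, 0.023); φ = arcsin(p_z) ≈ 1.33°, λ = atan2(p_y, p_x) ≈ -51.38°.

≈ 1°N, 51°W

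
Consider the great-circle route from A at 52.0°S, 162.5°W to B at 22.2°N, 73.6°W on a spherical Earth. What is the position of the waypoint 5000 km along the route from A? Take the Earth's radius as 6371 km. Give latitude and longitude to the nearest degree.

The haversine formula gives a central angle δ ≈ 1.862 rad (106.7°) between the endpoints. The total great-circle distance is δ·R ≈ 1.862 × 6371 ≈ 11861 km, so the target fraction is f = 5000/11861 ≈ 0.422.
Interpolate at f ≈ 0.422 with slerp weights a = sin((1−f)δ)/sin δ ≈ 0.919, b = sin(fδ)/sin δ ≈ 0.738.
p = a·p₁ + b·p₂ ≈ (-0.347, -0.825, -0.446); φ = arcsin(p_z) ≈ -26.46°, λ = atan2(p_y, p_x) ≈ -112.79°.

≈ 26°S, 113°W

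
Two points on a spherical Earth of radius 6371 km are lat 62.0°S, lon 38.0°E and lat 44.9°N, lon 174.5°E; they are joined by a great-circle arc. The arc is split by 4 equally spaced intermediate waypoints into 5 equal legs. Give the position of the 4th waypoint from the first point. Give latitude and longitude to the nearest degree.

From cos δ = sin φ₁ sin φ₂ + cos φ₁ cos φ₂ cos Δλ, the central angle is δ ≈ 2.615 rad (149.8°).
Interpolate at f = 4/5 with slerp weights a = sin((1−f)δ)/sin δ ≈ 0.994, b = sin(fδ)/sin δ ≈ 1.725.
p = a·p₁ + b·p₂ ≈ (-0.849, 0.404, 0.341); φ = arcsin(p_z) ≈ 19.91°, λ = atan2(p_y, p_x) ≈ 154.53°.

≈ lat 20°N, lon 155°E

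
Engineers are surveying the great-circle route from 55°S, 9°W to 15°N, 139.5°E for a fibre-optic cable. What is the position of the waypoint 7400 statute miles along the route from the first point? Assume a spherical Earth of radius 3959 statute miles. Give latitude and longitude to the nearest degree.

Convert each endpoint to a unit vector on the sphere (x = cos φ cos λ, y = cos φ sin λ, z = sin φ).
The central angle between the endpoints is δ = arccos(p₁·p₂) ≈ 2.325 rad (133.2°). The total great-circle distance is δ·R ≈ 2.325 × 3959 ≈ 9203 mi, so the target fraction is f = 7400/9203 ≈ 0.804.
Interpolate at f ≈ 0.804 with slerp weights a = sin((1−f)δ)/sin δ ≈ 0.603, b = sin(fδ)/sin δ ≈ 1.311.
p = a·p₁ + b·p₂ ≈ (-0.621, 0.768, -0.155); φ = arcsin(p_z) ≈ -8.91°, λ = atan2(p_y, p_x) ≈ 128.96°.

≈ 9°S, 129°E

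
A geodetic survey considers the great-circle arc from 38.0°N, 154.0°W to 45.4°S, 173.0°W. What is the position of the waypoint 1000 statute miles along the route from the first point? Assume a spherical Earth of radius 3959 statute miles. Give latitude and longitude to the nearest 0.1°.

≈ 23.9°N, 157.6°W

Convert each endpoint to a unit vector on the sphere (x = cos φ cos λ, y = cos φ sin λ, z = sin φ).
The central angle between the endpoints is δ = arccos(p₁·p₂) ≈ 1.486 rad (85.1°). The total great-circle distance is δ·R ≈ 1.486 × 3959 ≈ 5883 mi, so the target fraction is f = 1000/5883 ≈ 0.170.
Interpolate at f ≈ 0.170 with slerp weights a = sin((1−f)δ)/sin δ ≈ 0.947, b = sin(fδ)/sin δ ≈ 0.251.
p = a·p₁ + b·p₂ ≈ (-0.846, -0.349, 0.404); φ = arcsin(p_z) ≈ 23.86°, λ = atan2(p_y, p_x) ≈ -157.59°.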